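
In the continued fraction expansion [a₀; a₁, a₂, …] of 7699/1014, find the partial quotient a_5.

12

7699 = 7·1014 + 601, so a_0 = 7
1014 = 1·601 + 413, so a_1 = 1
601 = 1·413 + 188, so a_2 = 1
413 = 2·188 + 37, so a_3 = 2
188 = 5·37 + 3, so a_4 = 5
37 = 12·3 + 1, so a_5 = 12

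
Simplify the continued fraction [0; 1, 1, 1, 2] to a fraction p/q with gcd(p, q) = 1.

Work from the innermost term outward:
Start with 2.
1 + 1/(2/1) = 1 + 1/2 = 3/2
1 + 1/(3/2) = 1 + 2/3 = 5/3
1 + 1/(5/3) = 1 + 3/5 = 8/5
0 + 1/(8/5) = 0 + 5/8 = 5/8

5/8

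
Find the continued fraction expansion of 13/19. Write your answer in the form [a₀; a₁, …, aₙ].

⌊13/19⌋ = 0, remainder 13
⌊19/13⌋ = 1, remainder 6
⌊13/6⌋ = 2, remainder 1
⌊6/1⌋ = 6, remainder 0

[0; 1, 2, 6]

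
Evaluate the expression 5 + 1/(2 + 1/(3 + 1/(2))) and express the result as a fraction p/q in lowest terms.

87/16

Compute successive convergents:
a_0 = 5: 5/1
a_1 = 2: 11/2
a_2 = 3: 38/7
a_3 = 2: 87/16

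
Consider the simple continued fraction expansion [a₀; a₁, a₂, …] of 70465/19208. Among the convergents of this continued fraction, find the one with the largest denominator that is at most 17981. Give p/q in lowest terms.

List convergents until the denominator exceeds the bound:
a_0 = 3: 3/1  (≤ bound)
a_1 = 1: 4/1  (≤ bound)
a_2 = 2: 11/3  (≤ bound)
a_3 = 59: 653/178  (≤ bound)
a_4 = 1: 664/181  (≤ bound)
a_5 = 1: 1317/359  (≤ bound)
a_6 = 53: 70465/19208  (> 17981, stop)

1317/359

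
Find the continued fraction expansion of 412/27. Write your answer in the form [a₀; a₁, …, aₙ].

Apply division with remainder until the remainder is 0:
⌊412/27⌋ = 15, remainder 7
⌊27/7⌋ = 3, remainder 6
⌊7/6⌋ = 1, remainder 1
⌊6/1⌋ = 6, remainder 0

[15; 3, 1, 6]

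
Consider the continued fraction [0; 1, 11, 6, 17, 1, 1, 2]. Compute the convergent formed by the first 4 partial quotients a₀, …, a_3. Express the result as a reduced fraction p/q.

a_0 = 0: 0/1
a_1 = 1: 1/1
a_2 = 11: 11/12
a_3 = 6: 67/73

67/73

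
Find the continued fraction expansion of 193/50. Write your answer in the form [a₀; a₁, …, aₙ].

⌊193/50⌋ = 3, remainder 43
⌊50/43⌋ = 1, remainder 7
⌊43/7⌋ = 6, remainder 1
⌊7/1⌋ = 7, remainder 0

[3; 1, 6, 7]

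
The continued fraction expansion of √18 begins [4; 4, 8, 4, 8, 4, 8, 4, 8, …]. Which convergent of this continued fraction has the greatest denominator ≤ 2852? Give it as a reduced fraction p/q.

List convergents until the denominator exceeds the bound:
a_0 = 4: 4/1  (≤ bound)
a_1 = 4: 17/4  (≤ bound)
a_2 = 8: 140/33  (≤ bound)
a_3 = 4: 577/136  (≤ bound)
a_4 = 8: 4756/1121  (≤ bound)
a_5 = 4: 19601/4620  (> 2852, stop)

4756/1121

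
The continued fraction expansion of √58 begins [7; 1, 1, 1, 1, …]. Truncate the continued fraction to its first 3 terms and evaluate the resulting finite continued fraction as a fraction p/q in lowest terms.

15/2

a_0 = 7: 7/1
a_1 = 1: 8/1
a_2 = 1: 15/2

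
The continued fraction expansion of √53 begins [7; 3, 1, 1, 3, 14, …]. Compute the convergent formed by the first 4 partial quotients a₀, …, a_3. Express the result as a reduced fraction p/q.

Compute successive convergents:
a_0 = 7: 7/1
a_1 = 3: 22/3
a_2 = 1: 29/4
a_3 = 1: 51/7

51/7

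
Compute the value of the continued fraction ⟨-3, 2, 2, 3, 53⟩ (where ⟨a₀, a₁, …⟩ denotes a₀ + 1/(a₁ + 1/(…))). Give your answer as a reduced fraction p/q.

Compute successive convergents:
a_0 = -3: -3/1
a_1 = 2: -5/2
a_2 = 2: -13/5
a_3 = 3: -44/17
a_4 = 53: -2345/906

-2345/906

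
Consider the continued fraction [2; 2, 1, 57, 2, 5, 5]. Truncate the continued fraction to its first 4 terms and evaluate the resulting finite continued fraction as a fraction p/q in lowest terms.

404/173

a_0 = 2: 2/1
a_1 = 2: 5/2
a_2 = 1: 7/3
a_3 = 57: 404/173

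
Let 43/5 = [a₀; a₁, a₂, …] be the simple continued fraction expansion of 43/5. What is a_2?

1

Apply division with remainder until the remainder is 0:
43 ÷ 5 → quotient 8, remainder 3
5 ÷ 3 → quotient 1, remainder 2
3 ÷ 2 → quotient 1, remainder 1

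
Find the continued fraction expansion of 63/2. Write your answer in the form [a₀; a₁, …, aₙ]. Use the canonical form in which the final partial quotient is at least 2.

[31; 2]

63 ÷ 2 → quotient 31, remainder 1
2 ÷ 1 → quotient 2, remainder 0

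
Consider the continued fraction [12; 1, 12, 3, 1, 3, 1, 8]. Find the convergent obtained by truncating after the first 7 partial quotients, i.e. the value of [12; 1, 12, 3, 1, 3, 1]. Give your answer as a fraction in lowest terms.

3257/252

Start with 1.
3 + 1/(1/1) = 3 + 1/1 = 4/1
1 + 1/(4/1) = 1 + 1/4 = 5/4
3 + 1/(5/4) = 3 + 4/5 = 19/5
12 + 1/(19/5) = 12 + 5/19 = 233/19
1 + 1/(233/19) = 1 + 19/233 = 252/233
12 + 1/(252/233) = 12 + 233/252 = 3257/252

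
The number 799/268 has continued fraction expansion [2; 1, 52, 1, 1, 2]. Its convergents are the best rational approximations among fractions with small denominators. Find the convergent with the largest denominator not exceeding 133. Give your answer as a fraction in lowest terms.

a_0 = 2: 2/1  (≤ bound)
a_1 = 1: 3/1  (≤ bound)
a_2 = 52: 158/53  (≤ bound)
a_3 = 1: 161/54  (≤ bound)
a_4 = 1: 319/107  (≤ bound)
a_5 = 2: 799/268  (> 133, stop)

319/107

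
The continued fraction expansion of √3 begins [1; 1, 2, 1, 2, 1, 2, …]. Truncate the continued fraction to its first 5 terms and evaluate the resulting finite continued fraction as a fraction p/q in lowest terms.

19/11

Compute successive convergents:
a_0 = 1: 1/1
a_1 = 1: 2/1
a_2 = 2: 5/3
a_3 = 1: 7/4
a_4 = 2: 19/11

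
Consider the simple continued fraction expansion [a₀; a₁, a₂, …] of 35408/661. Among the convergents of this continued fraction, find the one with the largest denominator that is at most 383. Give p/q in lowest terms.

5571/104

a_0 = 53: 53/1  (≤ bound)
a_1 = 1: 54/1  (≤ bound)
a_2 = 1: 107/2  (≤ bound)
a_3 = 3: 375/7  (≤ bound)
a_4 = 4: 1607/30  (≤ bound)
a_5 = 1: 1982/37  (≤ bound)
a_6 = 2: 5571/104  (≤ bound)
a_7 = 6: 35408/661  (> 383, stop)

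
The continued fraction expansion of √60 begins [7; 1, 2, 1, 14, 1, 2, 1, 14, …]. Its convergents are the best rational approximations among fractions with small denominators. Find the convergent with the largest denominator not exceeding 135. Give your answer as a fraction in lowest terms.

488/63

List convergents until the denominator exceeds the bound:
a_0 = 7: 7/1  (≤ bound)
a_1 = 1: 8/1  (≤ bound)
a_2 = 2: 23/3  (≤ bound)
a_3 = 1: 31/4  (≤ bound)
a_4 = 14: 457/59  (≤ bound)
a_5 = 1: 488/63  (≤ bound)
a_6 = 2: 1433/185  (> 135, stop)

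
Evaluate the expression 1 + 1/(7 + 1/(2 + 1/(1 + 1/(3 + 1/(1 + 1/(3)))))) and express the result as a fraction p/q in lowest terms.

a_0 = 1: 1/1
a_1 = 7: 8/7
a_2 = 2: 17/15
a_3 = 1: 25/22
a_4 = 3: 92/81
a_5 = 1: 117/103
a_6 = 3: 443/390

443/390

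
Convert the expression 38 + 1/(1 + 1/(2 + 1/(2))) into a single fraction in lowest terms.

271/7

a_0 = 38: 38/1
a_1 = 1: 39/1
a_2 = 2: 116/3
a_3 = 2: 271/7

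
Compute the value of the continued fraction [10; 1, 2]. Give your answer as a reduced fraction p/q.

32/3

Start with 2.
1 + 1/(2/1) = 1 + 1/2 = 3/2
10 + 1/(3/2) = 10 + 2/3 = 32/3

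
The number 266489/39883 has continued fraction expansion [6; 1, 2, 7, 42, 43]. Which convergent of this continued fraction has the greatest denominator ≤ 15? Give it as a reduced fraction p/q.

20/3

a_0 = 6: 6/1  (≤ bound)
a_1 = 1: 7/1  (≤ bound)
a_2 = 2: 20/3  (≤ bound)
a_3 = 7: 147/22  (> 15, stop)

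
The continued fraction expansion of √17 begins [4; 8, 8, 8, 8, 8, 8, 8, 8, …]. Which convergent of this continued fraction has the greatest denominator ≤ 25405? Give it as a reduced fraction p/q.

17684/4289

List convergents until the denominator exceeds the bound:
a_0 = 4: 4/1  (≤ bound)
a_1 = 8: 33/8  (≤ bound)
a_2 = 8: 268/65  (≤ bound)
a_3 = 8: 2177/528  (≤ bound)
a_4 = 8: 17684/4289  (≤ bound)
a_5 = 8: 143649/34840  (> 25405, stop)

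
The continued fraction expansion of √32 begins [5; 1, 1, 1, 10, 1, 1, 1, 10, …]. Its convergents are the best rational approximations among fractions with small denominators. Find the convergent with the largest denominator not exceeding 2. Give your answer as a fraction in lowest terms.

11/2

a_0 = 5: 5/1  (≤ bound)
a_1 = 1: 6/1  (≤ bound)
a_2 = 1: 11/2  (≤ bound)
a_3 = 1: 17/3  (> 2, stop)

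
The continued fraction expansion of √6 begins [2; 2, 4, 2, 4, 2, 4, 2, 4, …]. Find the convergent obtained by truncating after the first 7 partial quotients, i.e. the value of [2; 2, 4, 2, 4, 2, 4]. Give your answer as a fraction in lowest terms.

2158/881

Start with 4.
2 + 1/(4/1) = 2 + 1/4 = 9/4
4 + 1/(9/4) = 4 + 4/9 = 40/9
2 + 1/(40/9) = 2 + 9/40 = 89/40
4 + 1/(89/40) = 4 + 40/89 = 396/89
2 + 1/(396/89) = 2 + 89/396 = 881/396
2 + 1/(881/396) = 2 + 396/881 = 2158/881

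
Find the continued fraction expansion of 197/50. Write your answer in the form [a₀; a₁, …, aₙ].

[3; 1, 15, 1, 2]

Repeatedly divide and take the remainder:
⌊197/50⌋ = 3, remainder 47
⌊50/47⌋ = 1, remainder 3
⌊47/3⌋ = 15, remainder 2
⌊3/2⌋ = 1, remainder 1
⌊2/1⌋ = 2, remainder 0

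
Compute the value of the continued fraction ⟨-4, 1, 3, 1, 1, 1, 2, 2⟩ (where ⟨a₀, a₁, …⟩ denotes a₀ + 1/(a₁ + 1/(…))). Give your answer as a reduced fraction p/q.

Start with 2.
2 + 1/(2/1) = 2 + 1/2 = 5/2
1 + 1/(5/2) = 1 + 2/5 = 7/5
1 + 1/(7/5) = 1 + 5/7 = 12/7
1 + 1/(12/7) = 1 + 7/12 = 19/12
3 + 1/(19/12) = 3 + 12/19 = 69/19
1 + 1/(69/19) = 1 + 19/69 = 88/69
-4 + 1/(88/69) = -4 + 69/88 = -283/88

-283/88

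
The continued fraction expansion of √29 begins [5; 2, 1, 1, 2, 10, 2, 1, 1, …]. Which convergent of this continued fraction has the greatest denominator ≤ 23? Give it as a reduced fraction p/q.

a_0 = 5: 5/1  (≤ bound)
a_1 = 2: 11/2  (≤ bound)
a_2 = 1: 16/3  (≤ bound)
a_3 = 1: 27/5  (≤ bound)
a_4 = 2: 70/13  (≤ bound)
a_5 = 10: 727/135  (> 23, stop)

70/13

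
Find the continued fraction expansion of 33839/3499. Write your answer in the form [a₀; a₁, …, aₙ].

[9; 1, 2, 25, 46]

⌊33839/3499⌋ = 9, remainder 2348
⌊3499/2348⌋ = 1, remainder 1151
⌊2348/1151⌋ = 2, remainder 46
⌊1151/46⌋ = 25, remainder 1
⌊46/1⌋ = 46, remainder 0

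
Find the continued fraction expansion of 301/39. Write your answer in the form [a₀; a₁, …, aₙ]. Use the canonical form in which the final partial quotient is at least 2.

Run the Euclidean algorithm, recording each quotient:
301 ÷ 39 → quotient 7, remainder 28
39 ÷ 28 → quotient 1, remainder 11
28 ÷ 11 → quotient 2, remainder 6
11 ÷ 6 → quotient 1, remainder 5
6 ÷ 5 → quotient 1, remainder 1
5 ÷ 1 → quotient 5, remainder 0

[7; 1, 2, 1, 1, 5]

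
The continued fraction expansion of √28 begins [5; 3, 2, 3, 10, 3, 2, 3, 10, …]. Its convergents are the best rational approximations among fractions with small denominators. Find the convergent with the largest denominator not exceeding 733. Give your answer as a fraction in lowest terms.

1307/247

a_0 = 5: 5/1  (≤ bound)
a_1 = 3: 16/3  (≤ bound)
a_2 = 2: 37/7  (≤ bound)
a_3 = 3: 127/24  (≤ bound)
a_4 = 10: 1307/247  (≤ bound)
a_5 = 3: 4048/765  (> 733, stop)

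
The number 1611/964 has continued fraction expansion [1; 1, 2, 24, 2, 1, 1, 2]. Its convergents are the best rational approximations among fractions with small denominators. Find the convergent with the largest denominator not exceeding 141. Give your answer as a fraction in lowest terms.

122/73

a_0 = 1: 1/1  (≤ bound)
a_1 = 1: 2/1  (≤ bound)
a_2 = 2: 5/3  (≤ bound)
a_3 = 24: 122/73  (≤ bound)
a_4 = 2: 249/149  (> 141, stop)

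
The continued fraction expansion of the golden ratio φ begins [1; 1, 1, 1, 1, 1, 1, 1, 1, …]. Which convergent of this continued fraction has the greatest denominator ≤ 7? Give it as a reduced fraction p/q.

8/5

List convergents until the denominator exceeds the bound:
a_0 = 1: 1/1  (≤ bound)
a_1 = 1: 2/1  (≤ bound)
a_2 = 1: 3/2  (≤ bound)
a_3 = 1: 5/3  (≤ bound)
a_4 = 1: 8/5  (≤ bound)
a_5 = 1: 13/8  (> 7, stop)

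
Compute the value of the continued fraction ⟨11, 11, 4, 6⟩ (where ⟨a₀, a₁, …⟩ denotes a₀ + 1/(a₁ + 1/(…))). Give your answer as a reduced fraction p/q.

3116/281

Compute successive convergents:
a_0 = 11: 11/1
a_1 = 11: 122/11
a_2 = 4: 499/45
a_3 = 6: 3116/281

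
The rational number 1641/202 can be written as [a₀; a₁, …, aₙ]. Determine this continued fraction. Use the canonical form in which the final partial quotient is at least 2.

Run the Euclidean algorithm, recording each quotient:
⌊1641/202⌋ = 8, remainder 25
⌊202/25⌋ = 8, remainder 2
⌊25/2⌋ = 12, remainder 1
⌊2/1⌋ = 2, remainder 0

[8; 8, 12, 2]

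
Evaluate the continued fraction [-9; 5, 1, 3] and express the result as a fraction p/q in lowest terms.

-203/23

a_0 = -9: -9/1
a_1 = 5: -44/5
a_2 = 1: -53/6
a_3 = 3: -203/23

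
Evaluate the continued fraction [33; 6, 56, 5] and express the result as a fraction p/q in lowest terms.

56084/1691

Work from the innermost term outward:
Start with 5.
56 + 1/(5/1) = 56 + 1/5 = 281/5
6 + 1/(281/5) = 6 + 5/281 = 1691/281
33 + 1/(1691/281) = 33 + 281/1691 = 56084/1691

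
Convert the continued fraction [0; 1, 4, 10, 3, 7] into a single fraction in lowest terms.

Start with 7.
3 + 1/(7/1) = 3 + 1/7 = 22/7
10 + 1/(22/7) = 10 + 7/22 = 227/22
4 + 1/(227/22) = 4 + 22/227 = 930/227
1 + 1/(930/227) = 1 + 227/930 = 1157/930
0 + 1/(1157/930) = 0 + 930/1157 = 930/1157

930/1157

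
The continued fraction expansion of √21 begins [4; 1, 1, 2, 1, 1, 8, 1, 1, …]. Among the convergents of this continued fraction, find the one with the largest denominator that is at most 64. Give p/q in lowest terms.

55/12

List convergents until the denominator exceeds the bound:
a_0 = 4: 4/1  (≤ bound)
a_1 = 1: 5/1  (≤ bound)
a_2 = 1: 9/2  (≤ bound)
a_3 = 2: 23/5  (≤ bound)
a_4 = 1: 32/7  (≤ bound)
a_5 = 1: 55/12  (≤ bound)
a_6 = 8: 472/103  (> 64, stop)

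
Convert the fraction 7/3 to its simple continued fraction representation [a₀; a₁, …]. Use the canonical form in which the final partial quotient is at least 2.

[2; 3]

Run the Euclidean algorithm, recording each quotient:
7 ÷ 3 → quotient 2, remainder 1
3 ÷ 1 → quotient 3, remainder 0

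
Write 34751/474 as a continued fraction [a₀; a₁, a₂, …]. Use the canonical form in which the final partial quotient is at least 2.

[73; 3, 5, 1, 1, 13]

34751 = 73·474 + 149, so a_0 = 73
474 = 3·149 + 27, so a_1 = 3
149 = 5·27 + 14, so a_2 = 5
27 = 1·14 + 13, so a_3 = 1
14 = 1·13 + 1, so a_4 = 1
13 = 13·1 + 0, so a_5 = 13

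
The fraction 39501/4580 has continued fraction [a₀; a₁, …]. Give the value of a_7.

⌊39501/4580⌋ = 8, remainder 2861
⌊4580/2861⌋ = 1, remainder 1719
⌊2861/1719⌋ = 1, remainder 1142
⌊1719/1142⌋ = 1, remainder 577
⌊1142/577⌋ = 1, remainder 565
⌊577/565⌋ = 1, remainder 12
⌊565/12⌋ = 47, remainder 1
⌊12/1⌋ = 12, remainder 0

12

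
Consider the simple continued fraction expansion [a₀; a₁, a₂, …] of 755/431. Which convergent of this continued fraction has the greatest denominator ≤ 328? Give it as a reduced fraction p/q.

List convergents until the denominator exceeds the bound:
a_0 = 1: 1/1  (≤ bound)
a_1 = 1: 2/1  (≤ bound)
a_2 = 3: 7/4  (≤ bound)
a_3 = 35: 247/141  (≤ bound)
a_4 = 1: 254/145  (≤ bound)
a_5 = 2: 755/431  (> 328, stop)

254/145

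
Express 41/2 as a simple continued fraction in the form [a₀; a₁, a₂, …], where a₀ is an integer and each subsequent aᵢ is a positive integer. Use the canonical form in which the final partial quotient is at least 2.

[20; 2]

Run the Euclidean algorithm, recording each quotient:
41 ÷ 2 → quotient 20, remainder 1
2 ÷ 1 → quotient 2, remainder 0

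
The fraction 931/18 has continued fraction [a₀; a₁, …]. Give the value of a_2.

2

931 ÷ 18 → quotient 51, remainder 13
18 ÷ 13 → quotient 1, remainder 5
13 ÷ 5 → quotient 2, remainder 3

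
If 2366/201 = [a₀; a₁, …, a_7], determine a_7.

Apply division with remainder until the remainder is 0:
2366 ÷ 201 → quotient 11, remainder 155
201 ÷ 155 → quotient 1, remainder 46
155 ÷ 46 → quotient 3, remainder 17
46 ÷ 17 → quotient 2, remainder 12
17 ÷ 12 → quotient 1, remainder 5
12 ÷ 5 → quotient 2, remainder 2
5 ÷ 2 → quotient 2, remainder 1
2 ÷ 1 → quotient 2, remainder 0

2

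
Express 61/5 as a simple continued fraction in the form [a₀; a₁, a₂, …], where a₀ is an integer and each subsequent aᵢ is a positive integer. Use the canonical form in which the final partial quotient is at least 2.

⌊61/5⌋ = 12, remainder 1
⌊5/1⌋ = 5, remainder 0

[12; 5]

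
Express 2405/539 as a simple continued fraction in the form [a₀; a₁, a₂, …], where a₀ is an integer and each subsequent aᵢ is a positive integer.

2405 ÷ 539 → quotient 4, remainder 249
539 ÷ 249 → quotient 2, remainder 41
249 ÷ 41 → quotient 6, remainder 3
41 ÷ 3 → quotient 13, remainder 2
3 ÷ 2 → quotient 1, remainder 1
2 ÷ 1 → quotient 2, remainder 0

[4; 2, 6, 13, 1, 2]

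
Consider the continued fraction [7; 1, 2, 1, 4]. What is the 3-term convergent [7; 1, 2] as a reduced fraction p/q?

Build up convergents one term at a time:
a_0 = 7: 7/1
a_1 = 1: 8/1
a_2 = 2: 23/3

23/3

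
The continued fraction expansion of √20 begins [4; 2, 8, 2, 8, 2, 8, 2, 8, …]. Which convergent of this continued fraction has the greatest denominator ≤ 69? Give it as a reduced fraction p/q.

161/36

a_0 = 4: 4/1  (≤ bound)
a_1 = 2: 9/2  (≤ bound)
a_2 = 8: 76/17  (≤ bound)
a_3 = 2: 161/36  (≤ bound)
a_4 = 8: 1364/305  (> 69, stop)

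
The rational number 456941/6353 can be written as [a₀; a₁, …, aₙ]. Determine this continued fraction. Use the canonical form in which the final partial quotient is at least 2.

456941 ÷ 6353 → quotient 71, remainder 5878
6353 ÷ 5878 → quotient 1, remainder 475
5878 ÷ 475 → quotient 12, remainder 178
475 ÷ 178 → quotient 2, remainder 119
178 ÷ 119 → quotient 1, remainder 59
119 ÷ 59 → quotient 2, remainder 1
59 ÷ 1 → quotient 59, remainder 0

[71; 1, 12, 2, 1, 2, 59]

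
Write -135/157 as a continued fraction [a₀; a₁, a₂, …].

[-1; 7, 7, 3]

⌊-135/157⌋ = -1, remainder 22
⌊157/22⌋ = 7, remainder 3
⌊22/3⌋ = 7, remainder 1
⌊3/1⌋ = 3, remainder 0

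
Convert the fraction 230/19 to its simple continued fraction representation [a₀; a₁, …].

[12; 9, 2]

⌊230/19⌋ = 12, remainder 2
⌊19/2⌋ = 9, remainder 1
⌊2/1⌋ = 2, remainder 0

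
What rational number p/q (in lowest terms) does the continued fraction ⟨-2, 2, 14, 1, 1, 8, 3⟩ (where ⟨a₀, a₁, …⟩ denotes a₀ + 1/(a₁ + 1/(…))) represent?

Start with 3.
8 + 1/(3/1) = 8 + 1/3 = 25/3
1 + 1/(25/3) = 1 + 3/25 = 28/25
1 + 1/(28/25) = 1 + 25/28 = 53/28
14 + 1/(53/28) = 14 + 28/53 = 770/53
2 + 1/(770/53) = 2 + 53/770 = 1593/770
-2 + 1/(1593/770) = -2 + 770/1593 = -2416/1593

-2416/1593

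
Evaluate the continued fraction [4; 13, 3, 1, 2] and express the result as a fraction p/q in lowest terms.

Start with 2.
1 + 1/(2/1) = 1 + 1/2 = 3/2
3 + 1/(3/2) = 3 + 2/3 = 11/3
13 + 1/(11/3) = 13 + 3/11 = 146/11
4 + 1/(146/11) = 4 + 11/146 = 595/146

595/146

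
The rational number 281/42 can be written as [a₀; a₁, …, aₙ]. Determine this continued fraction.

⌊281/42⌋ = 6, remainder 29
⌊42/29⌋ = 1, remainder 13
⌊29/13⌋ = 2, remainder 3
⌊13/3⌋ = 4, remainder 1
⌊3/1⌋ = 3, remainder 0

[6; 1, 2, 4, 3]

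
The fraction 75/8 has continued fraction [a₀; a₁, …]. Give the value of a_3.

2

Repeatedly divide and take the remainder:
⌊75/8⌋ = 9, remainder 3
⌊8/3⌋ = 2, remainder 2
⌊3/2⌋ = 1, remainder 1
⌊2/1⌋ = 2, remainder 0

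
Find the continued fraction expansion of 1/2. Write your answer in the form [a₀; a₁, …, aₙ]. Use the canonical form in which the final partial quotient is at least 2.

⌊1/2⌋ = 0, remainder 1
⌊2/1⌋ = 2, remainder 0

[0; 2]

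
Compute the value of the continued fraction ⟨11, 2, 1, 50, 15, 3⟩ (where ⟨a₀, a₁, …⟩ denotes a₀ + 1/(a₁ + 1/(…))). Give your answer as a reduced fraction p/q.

79360/7001

a_0 = 11: 11/1
a_1 = 2: 23/2
a_2 = 1: 34/3
a_3 = 50: 1723/152
a_4 = 15: 25879/2283
a_5 = 3: 79360/7001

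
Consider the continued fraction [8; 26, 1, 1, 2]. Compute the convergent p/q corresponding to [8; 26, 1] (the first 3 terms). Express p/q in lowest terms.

Start with 1.
26 + 1/(1/1) = 26 + 1/1 = 27/1
8 + 1/(27/1) = 8 + 1/27 = 217/27

217/27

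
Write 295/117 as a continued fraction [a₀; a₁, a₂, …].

[2; 1, 1, 11, 5]

295 = 2·117 + 61, so a_0 = 2
117 = 1·61 + 56, so a_1 = 1
61 = 1·56 + 5, so a_2 = 1
56 = 11·5 + 1, so a_3 = 11
5 = 5·1 + 0, so a_4 = 5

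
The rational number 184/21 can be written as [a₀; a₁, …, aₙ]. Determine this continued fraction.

[8; 1, 3, 5]

Apply division with remainder until the remainder is 0:
⌊184/21⌋ = 8, remainder 16
⌊21/16⌋ = 1, remainder 5
⌊16/5⌋ = 3, remainder 1
⌊5/1⌋ = 5, remainder 0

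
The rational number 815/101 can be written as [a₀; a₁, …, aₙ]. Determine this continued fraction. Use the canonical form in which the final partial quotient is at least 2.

[8; 14, 2, 3]

Run the Euclidean algorithm, recording each quotient:
⌊815/101⌋ = 8, remainder 7
⌊101/7⌋ = 14, remainder 3
⌊7/3⌋ = 2, remainder 1
⌊3/1⌋ = 3, remainder 0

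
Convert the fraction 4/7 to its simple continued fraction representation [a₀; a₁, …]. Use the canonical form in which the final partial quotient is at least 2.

[0; 1, 1, 3]

Apply division with remainder until the remainder is 0:
4 ÷ 7 → quotient 0, remainder 4
7 ÷ 4 → quotient 1, remainder 3
4 ÷ 3 → quotient 1, remainder 1
3 ÷ 1 → quotient 3, remainder 0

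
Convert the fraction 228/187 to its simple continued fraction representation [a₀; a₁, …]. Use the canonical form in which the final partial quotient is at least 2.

Repeatedly divide and take the remainder:
228 = 1·187 + 41, so a_0 = 1
187 = 4·41 + 23, so a_1 = 4
41 = 1·23 + 18, so a_2 = 1
23 = 1·18 + 5, so a_3 = 1
18 = 3·5 + 3, so a_4 = 3
5 = 1·3 + 2, so a_5 = 1
3 = 1·2 + 1, so a_6 = 1
2 = 2·1 + 0, so a_7 = 2

[1; 4, 1, 1, 3, 1, 1, 2]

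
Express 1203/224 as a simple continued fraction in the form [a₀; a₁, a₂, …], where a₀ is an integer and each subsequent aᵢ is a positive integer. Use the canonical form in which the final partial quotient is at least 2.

⌊1203/224⌋ = 5, remainder 83
⌊224/83⌋ = 2, remainder 58
⌊83/58⌋ = 1, remainder 25
⌊58/25⌋ = 2, remainder 8
⌊25/8⌋ = 3, remainder 1
⌊8/1⌋ = 8, remainder 0

[5; 2, 1, 2, 3, 8]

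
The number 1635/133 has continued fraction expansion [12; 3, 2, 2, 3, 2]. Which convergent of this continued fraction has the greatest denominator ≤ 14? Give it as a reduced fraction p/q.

86/7

a_0 = 12: 12/1  (≤ bound)
a_1 = 3: 37/3  (≤ bound)
a_2 = 2: 86/7  (≤ bound)
a_3 = 2: 209/17  (> 14, stop)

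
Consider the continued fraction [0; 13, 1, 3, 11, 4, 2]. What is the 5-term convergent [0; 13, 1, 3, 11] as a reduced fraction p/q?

Collapse the nested fraction from the inside out:
Start with 11.
3 + 1/(11/1) = 3 + 1/11 = 34/11
1 + 1/(34/11) = 1 + 11/34 = 45/34
13 + 1/(45/34) = 13 + 34/45 = 619/45
0 + 1/(619/45) = 0 + 45/619 = 45/619

45/619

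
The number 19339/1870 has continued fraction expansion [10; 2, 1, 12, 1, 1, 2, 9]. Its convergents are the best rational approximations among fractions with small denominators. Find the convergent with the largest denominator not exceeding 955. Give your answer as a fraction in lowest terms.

a_0 = 10: 10/1  (≤ bound)
a_1 = 2: 21/2  (≤ bound)
a_2 = 1: 31/3  (≤ bound)
a_3 = 12: 393/38  (≤ bound)
a_4 = 1: 424/41  (≤ bound)
a_5 = 1: 817/79  (≤ bound)
a_6 = 2: 2058/199  (≤ bound)
a_7 = 9: 19339/1870  (> 955, stop)

2058/199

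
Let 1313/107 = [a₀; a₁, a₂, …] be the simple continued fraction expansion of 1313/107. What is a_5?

1313 ÷ 107 → quotient 12, remainder 29
107 ÷ 29 → quotient 3, remainder 20
29 ÷ 20 → quotient 1, remainder 9
20 ÷ 9 → quotient 2, remainder 2
9 ÷ 2 → quotient 4, remainder 1
2 ÷ 1 → quotient 2, remainder 0

2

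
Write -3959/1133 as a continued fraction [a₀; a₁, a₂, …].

[-4; 1, 1, 43, 13]

Repeatedly divide and take the remainder:
⌊-3959/1133⌋ = -4, remainder 573
⌊1133/573⌋ = 1, remainder 560
⌊573/560⌋ = 1, remainder 13
⌊560/13⌋ = 43, remainder 1
⌊13/1⌋ = 13, remainder 0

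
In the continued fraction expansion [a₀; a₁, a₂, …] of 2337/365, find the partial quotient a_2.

2

Run the Euclidean algorithm, recording each quotient:
2337 = 6·365 + 147, so a_0 = 6
365 = 2·147 + 71, so a_1 = 2
147 = 2·71 + 5, so a_2 = 2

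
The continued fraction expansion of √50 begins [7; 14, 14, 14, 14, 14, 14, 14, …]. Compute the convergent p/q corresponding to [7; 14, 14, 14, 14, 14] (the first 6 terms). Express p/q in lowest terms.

Build up convergents one term at a time:
a_0 = 7: 7/1
a_1 = 14: 99/14
a_2 = 14: 1393/197
a_3 = 14: 19601/2772
a_4 = 14: 275807/39005
a_5 = 14: 3880899/548842

3880899/548842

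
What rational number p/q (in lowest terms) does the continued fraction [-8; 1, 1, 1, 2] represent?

-59/8

Start with 2.
1 + 1/(2/1) = 1 + 1/2 = 3/2
1 + 1/(3/2) = 1 + 2/3 = 5/3
1 + 1/(5/3) = 1 + 3/5 = 8/5
-8 + 1/(8/5) = -8 + 5/8 = -59/8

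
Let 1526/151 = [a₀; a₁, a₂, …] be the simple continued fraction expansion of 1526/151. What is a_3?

Run the Euclidean algorithm, recording each quotient:
1526 = 10·151 + 16, so a_0 = 10
151 = 9·16 + 7, so a_1 = 9
16 = 2·7 + 2, so a_2 = 2
7 = 3·2 + 1, so a_3 = 3

3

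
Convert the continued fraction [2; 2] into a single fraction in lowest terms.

Build up convergents one term at a time:
a_0 = 2: 2/1
a_1 = 2: 5/2

5/2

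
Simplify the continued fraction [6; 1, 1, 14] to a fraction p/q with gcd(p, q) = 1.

a_0 = 6: 6/1
a_1 = 1: 7/1
a_2 = 1: 13/2
a_3 = 14: 189/29

189/29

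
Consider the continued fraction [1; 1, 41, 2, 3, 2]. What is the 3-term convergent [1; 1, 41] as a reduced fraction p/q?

83/42

a_0 = 1: 1/1
a_1 = 1: 2/1
a_2 = 41: 83/42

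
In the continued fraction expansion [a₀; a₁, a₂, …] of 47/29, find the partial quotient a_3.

Repeatedly divide and take the remainder:
⌊47/29⌋ = 1, remainder 18
⌊29/18⌋ = 1, remainder 11
⌊18/11⌋ = 1, remainder 7
⌊11/7⌋ = 1, remainder 4

1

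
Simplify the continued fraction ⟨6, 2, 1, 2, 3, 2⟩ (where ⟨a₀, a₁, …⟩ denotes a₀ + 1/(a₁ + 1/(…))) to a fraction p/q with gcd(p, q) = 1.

395/62

Start with 2.
3 + 1/(2/1) = 3 + 1/2 = 7/2
2 + 1/(7/2) = 2 + 2/7 = 16/7
1 + 1/(16/7) = 1 + 7/16 = 23/16
2 + 1/(23/16) = 2 + 16/23 = 62/23
6 + 1/(62/23) = 6 + 23/62 = 395/62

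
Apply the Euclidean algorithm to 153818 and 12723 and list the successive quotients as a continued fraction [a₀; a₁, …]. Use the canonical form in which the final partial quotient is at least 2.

Run the Euclidean algorithm, recording each quotient:
153818 = 12·12723 + 1142, so a_0 = 12
12723 = 11·1142 + 161, so a_1 = 11
1142 = 7·161 + 15, so a_2 = 7
161 = 10·15 + 11, so a_3 = 10
15 = 1·11 + 4, so a_4 = 1
11 = 2·4 + 3, so a_5 = 2
4 = 1·3 + 1, so a_6 = 1
3 = 3·1 + 0, so a_7 = 3

[12; 11, 7, 10, 1, 2, 1, 3]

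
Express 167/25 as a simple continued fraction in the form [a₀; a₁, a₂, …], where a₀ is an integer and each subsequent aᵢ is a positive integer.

⌊167/25⌋ = 6, remainder 17
⌊25/17⌋ = 1, remainder 8
⌊17/8⌋ = 2, remainder 1
⌊8/1⌋ = 8, remainder 0

[6; 1, 2, 8]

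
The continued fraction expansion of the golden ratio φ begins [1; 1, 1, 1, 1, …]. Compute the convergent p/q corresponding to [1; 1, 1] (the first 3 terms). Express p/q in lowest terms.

3/2

Compute successive convergents:
a_0 = 1: 1/1
a_1 = 1: 2/1
a_2 = 1: 3/2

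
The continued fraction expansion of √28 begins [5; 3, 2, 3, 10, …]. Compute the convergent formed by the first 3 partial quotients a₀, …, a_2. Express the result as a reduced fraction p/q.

Start with 2.
3 + 1/(2/1) = 3 + 1/2 = 7/2
5 + 1/(7/2) = 5 + 2/7 = 37/7

37/7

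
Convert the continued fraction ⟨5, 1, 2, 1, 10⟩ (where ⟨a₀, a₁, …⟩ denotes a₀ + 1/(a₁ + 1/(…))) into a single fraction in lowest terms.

Compute successive convergents:
a_0 = 5: 5/1
a_1 = 1: 6/1
a_2 = 2: 17/3
a_3 = 1: 23/4
a_4 = 10: 247/43

247/43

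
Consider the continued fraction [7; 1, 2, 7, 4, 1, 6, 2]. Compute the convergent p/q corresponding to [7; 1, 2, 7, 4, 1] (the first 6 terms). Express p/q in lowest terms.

Build up convergents one term at a time:
a_0 = 7: 7/1
a_1 = 1: 8/1
a_2 = 2: 23/3
a_3 = 7: 169/22
a_4 = 4: 699/91
a_5 = 1: 868/113

868/113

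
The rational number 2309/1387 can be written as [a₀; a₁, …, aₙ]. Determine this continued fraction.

Repeatedly divide and take the remainder:
2309 = 1·1387 + 922, so a_0 = 1
1387 = 1·922 + 465, so a_1 = 1
922 = 1·465 + 457, so a_2 = 1
465 = 1·457 + 8, so a_3 = 1
457 = 57·8 + 1, so a_4 = 57
8 = 8·1 + 0, so a_5 = 8

[1; 1, 1, 1, 57, 8]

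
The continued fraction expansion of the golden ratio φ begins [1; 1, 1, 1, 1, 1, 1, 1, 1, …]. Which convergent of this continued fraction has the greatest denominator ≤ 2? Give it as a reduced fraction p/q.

3/2

a_0 = 1: 1/1  (≤ bound)
a_1 = 1: 2/1  (≤ bound)
a_2 = 1: 3/2  (≤ bound)
a_3 = 1: 5/3  (> 2, stop)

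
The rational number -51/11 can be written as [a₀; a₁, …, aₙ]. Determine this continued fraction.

[-5; 2, 1, 3]

⌊-51/11⌋ = -5, remainder 4
⌊11/4⌋ = 2, remainder 3
⌊4/3⌋ = 1, remainder 1
⌊3/1⌋ = 3, remainder 0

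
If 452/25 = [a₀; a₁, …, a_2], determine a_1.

⌊452/25⌋ = 18, remainder 2
⌊25/2⌋ = 12, remainder 1

12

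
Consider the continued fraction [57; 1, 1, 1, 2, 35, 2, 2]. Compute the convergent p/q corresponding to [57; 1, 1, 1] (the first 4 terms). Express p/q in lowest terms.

173/3

Start with 1.
1 + 1/(1/1) = 1 + 1/1 = 2/1
1 + 1/(2/1) = 1 + 1/2 = 3/2
57 + 1/(3/2) = 57 + 2/3 = 173/3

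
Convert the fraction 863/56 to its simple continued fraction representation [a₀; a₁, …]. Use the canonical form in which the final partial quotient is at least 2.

Run the Euclidean algorithm, recording each quotient:
863 = 15·56 + 23, so a_0 = 15
56 = 2·23 + 10, so a_1 = 2
23 = 2·10 + 3, so a_2 = 2
10 = 3·3 + 1, so a_3 = 3
3 = 3·1 + 0, so a_4 = 3

[15; 2, 2, 3, 3]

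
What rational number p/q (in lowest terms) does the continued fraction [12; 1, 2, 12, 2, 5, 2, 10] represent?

Work from the innermost term outward:
Start with 10.
2 + 1/(10/1) = 2 + 1/10 = 21/10
5 + 1/(21/10) = 5 + 10/21 = 115/21
2 + 1/(115/21) = 2 + 21/115 = 251/115
12 + 1/(251/115) = 12 + 115/251 = 3127/251
2 + 1/(3127/251) = 2 + 251/3127 = 6505/3127
1 + 1/(6505/3127) = 1 + 3127/6505 = 9632/6505
12 + 1/(9632/6505) = 12 + 6505/9632 = 122089/9632

122089/9632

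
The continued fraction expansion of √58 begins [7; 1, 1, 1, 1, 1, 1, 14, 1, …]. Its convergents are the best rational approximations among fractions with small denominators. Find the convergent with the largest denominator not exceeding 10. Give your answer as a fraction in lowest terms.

61/8

a_0 = 7: 7/1  (≤ bound)
a_1 = 1: 8/1  (≤ bound)
a_2 = 1: 15/2  (≤ bound)
a_3 = 1: 23/3  (≤ bound)
a_4 = 1: 38/5  (≤ bound)
a_5 = 1: 61/8  (≤ bound)
a_6 = 1: 99/13  (> 10, stop)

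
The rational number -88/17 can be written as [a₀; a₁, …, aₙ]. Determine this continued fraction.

[-6; 1, 4, 1, 2]

-88 = -6·17 + 14, so a_0 = -6
17 = 1·14 + 3, so a_1 = 1
14 = 4·3 + 2, so a_2 = 4
3 = 1·2 + 1, so a_3 = 1
2 = 2·1 + 0, so a_4 = 2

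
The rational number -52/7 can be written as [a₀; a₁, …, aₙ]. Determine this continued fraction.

[-8; 1, 1, 3]

Apply division with remainder until the remainder is 0:
⌊-52/7⌋ = -8, remainder 4
⌊7/4⌋ = 1, remainder 3
⌊4/3⌋ = 1, remainder 1
⌊3/1⌋ = 3, remainder 0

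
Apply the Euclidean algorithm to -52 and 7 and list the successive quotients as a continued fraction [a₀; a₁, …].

[-8; 1, 1, 3]

Repeatedly divide and take the remainder:
-52 ÷ 7 → quotient -8, remainder 4
7 ÷ 4 → quotient 1, remainder 3
4 ÷ 3 → quotient 1, remainder 1
3 ÷ 1 → quotient 3, remainder 0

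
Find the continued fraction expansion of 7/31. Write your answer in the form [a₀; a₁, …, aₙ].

Run the Euclidean algorithm, recording each quotient:
⌊7/31⌋ = 0, remainder 7
⌊31/7⌋ = 4, remainder 3
⌊7/3⌋ = 2, remainder 1
⌊3/1⌋ = 3, remainder 0

[0; 4, 2, 3]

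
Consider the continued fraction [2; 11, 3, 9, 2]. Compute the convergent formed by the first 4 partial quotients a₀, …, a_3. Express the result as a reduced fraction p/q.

Start with 9.
3 + 1/(9/1) = 3 + 1/9 = 28/9
11 + 1/(28/9) = 11 + 9/28 = 317/28
2 + 1/(317/28) = 2 + 28/317 = 662/317

662/317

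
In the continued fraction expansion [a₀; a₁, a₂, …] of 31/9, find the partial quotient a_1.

Apply division with remainder until the remainder is 0:
⌊31/9⌋ = 3, remainder 4
⌊9/4⌋ = 2, remainder 1

2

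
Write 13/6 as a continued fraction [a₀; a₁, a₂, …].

[2; 6]

13 ÷ 6 → quotient 2, remainder 1
6 ÷ 1 → quotient 6, remainder 0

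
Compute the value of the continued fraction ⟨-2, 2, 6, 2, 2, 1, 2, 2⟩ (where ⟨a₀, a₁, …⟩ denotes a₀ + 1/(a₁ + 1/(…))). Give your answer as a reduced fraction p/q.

-957/623

Build up convergents one term at a time:
a_0 = -2: -2/1
a_1 = 2: -3/2
a_2 = 6: -20/13
a_3 = 2: -43/28
a_4 = 2: -106/69
a_5 = 1: -149/97
a_6 = 2: -404/263
a_7 = 2: -957/623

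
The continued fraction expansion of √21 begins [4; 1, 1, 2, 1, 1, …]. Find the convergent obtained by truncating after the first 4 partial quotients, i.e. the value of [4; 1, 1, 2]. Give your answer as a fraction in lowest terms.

Compute successive convergents:
a_0 = 4: 4/1
a_1 = 1: 5/1
a_2 = 1: 9/2
a_3 = 2: 23/5

23/5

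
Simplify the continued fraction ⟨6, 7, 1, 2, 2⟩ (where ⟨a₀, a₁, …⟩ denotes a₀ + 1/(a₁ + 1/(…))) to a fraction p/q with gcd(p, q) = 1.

331/54

a_0 = 6: 6/1
a_1 = 7: 43/7
a_2 = 1: 49/8
a_3 = 2: 141/23
a_4 = 2: 331/54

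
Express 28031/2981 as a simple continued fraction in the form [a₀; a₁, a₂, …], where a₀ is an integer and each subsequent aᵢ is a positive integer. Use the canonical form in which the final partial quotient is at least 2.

⌊28031/2981⌋ = 9, remainder 1202
⌊2981/1202⌋ = 2, remainder 577
⌊1202/577⌋ = 2, remainder 48
⌊577/48⌋ = 12, remainder 1
⌊48/1⌋ = 48, remainder 0

[9; 2, 2, 12, 48]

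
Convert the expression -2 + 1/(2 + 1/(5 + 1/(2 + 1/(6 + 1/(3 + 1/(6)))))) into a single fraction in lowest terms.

Work from the innermost term outward:
Start with 6.
3 + 1/(6/1) = 3 + 1/6 = 19/6
6 + 1/(19/6) = 6 + 6/19 = 120/19
2 + 1/(120/19) = 2 + 19/120 = 259/120
5 + 1/(259/120) = 5 + 120/259 = 1415/259
2 + 1/(1415/259) = 2 + 259/1415 = 3089/1415
-2 + 1/(3089/1415) = -2 + 1415/3089 = -4763/3089

-4763/3089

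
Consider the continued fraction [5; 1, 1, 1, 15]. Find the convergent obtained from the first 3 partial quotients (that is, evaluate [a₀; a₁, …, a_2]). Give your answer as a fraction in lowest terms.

11/2

Use the convergent recurrence hₖ = aₖ·hₖ₋₁ + hₖ₋₂ (and likewise for the denominators kₖ):
a_0 = 5: 5/1
a_1 = 1: 6/1
a_2 = 1: 11/2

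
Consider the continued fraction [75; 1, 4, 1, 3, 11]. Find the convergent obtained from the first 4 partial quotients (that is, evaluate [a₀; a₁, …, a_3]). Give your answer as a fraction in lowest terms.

455/6

Build up convergents one term at a time:
a_0 = 75: 75/1
a_1 = 1: 76/1
a_2 = 4: 379/5
a_3 = 1: 455/6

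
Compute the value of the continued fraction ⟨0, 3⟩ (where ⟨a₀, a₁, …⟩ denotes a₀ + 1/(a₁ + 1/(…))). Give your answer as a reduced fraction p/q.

Collapse the nested fraction from the inside out:
Start with 3.
0 + 1/(3/1) = 0 + 1/3 = 1/3

1/3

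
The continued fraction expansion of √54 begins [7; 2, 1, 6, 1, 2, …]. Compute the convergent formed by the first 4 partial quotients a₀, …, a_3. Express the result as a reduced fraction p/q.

147/20

Use the convergent recurrence hₖ = aₖ·hₖ₋₁ + hₖ₋₂ (and likewise for the denominators kₖ):
a_0 = 7: 7/1
a_1 = 2: 15/2
a_2 = 1: 22/3
a_3 = 6: 147/20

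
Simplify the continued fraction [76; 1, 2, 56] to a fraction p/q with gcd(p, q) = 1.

12957/169

Start with 56.
2 + 1/(56/1) = 2 + 1/56 = 113/56
1 + 1/(113/56) = 1 + 56/113 = 169/113
76 + 1/(169/113) = 76 + 113/169 = 12957/169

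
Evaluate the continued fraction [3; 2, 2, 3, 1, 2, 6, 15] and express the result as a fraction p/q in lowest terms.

20053/5881

Start with 15.
6 + 1/(15/1) = 6 + 1/15 = 91/15
2 + 1/(91/15) = 2 + 15/91 = 197/91
1 + 1/(197/91) = 1 + 91/197 = 288/197
3 + 1/(288/197) = 3 + 197/288 = 1061/288
2 + 1/(1061/288) = 2 + 288/1061 = 2410/1061
2 + 1/(2410/1061) = 2 + 1061/2410 = 5881/2410
3 + 1/(5881/2410) = 3 + 2410/5881 = 20053/5881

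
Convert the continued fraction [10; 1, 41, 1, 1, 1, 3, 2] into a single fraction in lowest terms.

11701/1066

Start with 2.
3 + 1/(2/1) = 3 + 1/2 = 7/2
1 + 1/(7/2) = 1 + 2/7 = 9/7
1 + 1/(9/7) = 1 + 7/9 = 16/9
1 + 1/(16/9) = 1 + 9/16 = 25/16
41 + 1/(25/16) = 41 + 16/25 = 1041/25
1 + 1/(1041/25) = 1 + 25/1041 = 1066/1041
10 + 1/(1066/1041) = 10 + 1041/1066 = 11701/1066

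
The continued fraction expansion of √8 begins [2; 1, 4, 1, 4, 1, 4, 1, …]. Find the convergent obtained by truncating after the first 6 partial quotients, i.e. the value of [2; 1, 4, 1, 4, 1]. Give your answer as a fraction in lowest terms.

99/35

Use the convergent recurrence hₖ = aₖ·hₖ₋₁ + hₖ₋₂ (and likewise for the denominators kₖ):
a_0 = 2: 2/1
a_1 = 1: 3/1
a_2 = 4: 14/5
a_3 = 1: 17/6
a_4 = 4: 82/29
a_5 = 1: 99/35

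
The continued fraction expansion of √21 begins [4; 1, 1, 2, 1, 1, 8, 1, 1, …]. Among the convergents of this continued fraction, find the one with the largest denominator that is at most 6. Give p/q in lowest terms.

a_0 = 4: 4/1  (≤ bound)
a_1 = 1: 5/1  (≤ bound)
a_2 = 1: 9/2  (≤ bound)
a_3 = 2: 23/5  (≤ bound)
a_4 = 1: 32/7  (> 6, stop)

23/5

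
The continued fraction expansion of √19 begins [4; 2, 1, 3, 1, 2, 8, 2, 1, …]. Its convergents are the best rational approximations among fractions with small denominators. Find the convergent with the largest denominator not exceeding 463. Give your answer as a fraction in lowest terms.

1421/326

List convergents until the denominator exceeds the bound:
a_0 = 4: 4/1  (≤ bound)
a_1 = 2: 9/2  (≤ bound)
a_2 = 1: 13/3  (≤ bound)
a_3 = 3: 48/11  (≤ bound)
a_4 = 1: 61/14  (≤ bound)
a_5 = 2: 170/39  (≤ bound)
a_6 = 8: 1421/326  (≤ bound)
a_7 = 2: 3012/691  (> 463, stop)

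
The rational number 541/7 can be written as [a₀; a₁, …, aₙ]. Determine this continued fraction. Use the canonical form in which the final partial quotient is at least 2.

[77; 3, 2]

541 = 77·7 + 2, so a_0 = 77
7 = 3·2 + 1, so a_1 = 3
2 = 2·1 + 0, so a_2 = 2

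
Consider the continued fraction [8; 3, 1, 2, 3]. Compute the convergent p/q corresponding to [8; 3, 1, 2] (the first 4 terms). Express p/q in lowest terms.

91/11

Compute successive convergents:
a_0 = 8: 8/1
a_1 = 3: 25/3
a_2 = 1: 33/4
a_3 = 2: 91/11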